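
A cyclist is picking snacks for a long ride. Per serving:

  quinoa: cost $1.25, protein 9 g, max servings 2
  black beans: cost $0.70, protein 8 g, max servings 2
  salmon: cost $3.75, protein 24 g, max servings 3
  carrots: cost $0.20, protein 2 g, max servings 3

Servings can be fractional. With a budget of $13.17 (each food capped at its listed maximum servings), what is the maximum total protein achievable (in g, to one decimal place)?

95.5 g

Protein per dollar: black beans 11.43, carrots 10, quinoa 7.2, salmon 6.4.
Take 2 servings of black beans: spends $1.40, +16.0 g protein (running total 16.0 g).
Take 3 servings of carrots: spends $0.60, +6.0 g protein (running total 22.0 g).
Take 2 servings of quinoa: spends $2.50, +18.0 g protein (running total 40.0 g).
Take 2.312 servings of salmon: spends $8.67, +55.5 g protein (running total 95.5 g).
Filling greedily by protein-per-dollar is optimal for one linear limit, giving 95.5 g.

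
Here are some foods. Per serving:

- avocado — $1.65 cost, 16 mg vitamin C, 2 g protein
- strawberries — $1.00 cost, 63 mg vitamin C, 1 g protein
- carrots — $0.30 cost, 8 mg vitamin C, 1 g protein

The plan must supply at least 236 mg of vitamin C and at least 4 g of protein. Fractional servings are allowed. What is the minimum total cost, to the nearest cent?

$3.80

Minimising a linear cost over {vitamin C ≥ 236, protein ≥ 4, servings ≥ 0} — the optimum is at a vertex, using one or two foods.
avocado only: max(236/16, 4/2) = 14.75 servings → $24.34.
strawberries only: max(236/63, 4/1) = 4 servings → $4.00.
carrots only: max(236/8, 4/1) = 29.5 servings → $8.85.
avocado + strawberries with both tight: 0.1455 servings and 3.709 servings → $3.95.
avocado + carrots (both tight): parallel constraints — no distinct corner.
strawberries + carrots with both tight: 3.709 servings and 0.2909 servings → $3.80.
The minimum over all feasible corners is $3.80.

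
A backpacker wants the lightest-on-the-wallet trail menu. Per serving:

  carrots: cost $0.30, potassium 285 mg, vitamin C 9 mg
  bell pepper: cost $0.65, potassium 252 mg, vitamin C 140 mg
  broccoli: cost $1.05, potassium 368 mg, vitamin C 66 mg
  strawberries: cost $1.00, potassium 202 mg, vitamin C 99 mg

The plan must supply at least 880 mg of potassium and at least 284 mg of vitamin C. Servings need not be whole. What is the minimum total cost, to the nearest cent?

Check every corner: each single food scaled to meet both minima, and each pair solved so both constraints bind.
carrots only: max(880/285, 284/9) = 31.56 servings → $9.47.
bell pepper only: max(880/252, 284/140) = 3.492 servings → $2.27.
broccoli only: max(880/368, 284/66) = 4.303 servings → $4.52.
strawberries only: max(880/202, 284/99) = 4.356 servings → $4.36.
carrots + bell pepper with both tight: 1.372 servings and 1.94 servings → $1.67.
carrots + broccoli with both targets exact would need a negative amount; discard.
carrots + strawberries with both tight: 1.127 servings and 2.766 servings → $3.10.
bell pepper + broccoli with both tight: 1.331 servings and 1.48 servings → $2.42.
bell pepper + strawberries: the both-tight solution has a negative serving — not a feasible corner.
broccoli + strawberries with both tight: 1.288 servings and 2.01 servings → $3.36.
Cheapest feasible corner: $1.67.

$1.67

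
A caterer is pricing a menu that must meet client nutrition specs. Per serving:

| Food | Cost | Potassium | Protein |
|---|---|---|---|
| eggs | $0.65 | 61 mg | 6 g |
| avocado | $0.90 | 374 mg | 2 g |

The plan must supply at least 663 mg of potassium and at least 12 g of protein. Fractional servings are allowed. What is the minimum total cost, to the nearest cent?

$2.35

This is a tiny linear program; its minimum lies at a vertex of the feasible set. List the vertices and price them.
eggs only: max(663/61, 12/6) = 10.87 servings → $7.06.
avocado only: max(663/374, 12/2) = 6 servings → $5.40.
eggs + avocado with both tight: 1.49 servings and 1.53 servings → $2.35.
The minimum over all feasible corners is $2.35.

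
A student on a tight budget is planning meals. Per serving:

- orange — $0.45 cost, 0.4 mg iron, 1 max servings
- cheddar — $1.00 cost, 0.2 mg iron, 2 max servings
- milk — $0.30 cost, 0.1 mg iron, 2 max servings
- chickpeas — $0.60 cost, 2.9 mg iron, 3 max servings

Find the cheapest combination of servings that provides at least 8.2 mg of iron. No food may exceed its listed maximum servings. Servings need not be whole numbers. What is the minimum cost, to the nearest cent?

Cost per mg of iron: chickpeas $0.2069, orange $1.1250, milk $3.0000, cheddar $5.0000.
Take 2.828 servings of chickpeas: +8.2 mg iron for $1.70 (total $1.70, still need 0.0 mg).
Filling from the cheapest source first is optimal under one linear minimum: $1.70.

$1.70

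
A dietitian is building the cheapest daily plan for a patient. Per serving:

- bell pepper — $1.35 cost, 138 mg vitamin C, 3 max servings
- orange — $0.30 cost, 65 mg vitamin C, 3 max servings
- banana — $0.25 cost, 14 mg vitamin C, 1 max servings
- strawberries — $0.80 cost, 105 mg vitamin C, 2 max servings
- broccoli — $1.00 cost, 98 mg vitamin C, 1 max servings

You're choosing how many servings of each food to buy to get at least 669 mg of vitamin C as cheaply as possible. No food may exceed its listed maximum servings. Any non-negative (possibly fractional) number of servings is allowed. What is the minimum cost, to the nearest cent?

Cost per mg of vitamin C: orange $0.0046, strawberries $0.0076, bell pepper $0.0098, broccoli $0.0102, banana $0.0179.
Take 3 servings of orange: +195.0 mg vitamin C for $0.90 (total $0.90, still need 474.0 mg).
Take 2 servings of strawberries: +210.0 mg vitamin C for $1.60 (total $2.50, still need 264.0 mg).
Take 1.913 servings of bell pepper: +264.0 mg vitamin C for $2.58 (total $5.08, still need 0.0 mg).
Greedy by cheapest-per-mg is optimal for a single linear constraint, so the minimum cost is $5.08.

$5.08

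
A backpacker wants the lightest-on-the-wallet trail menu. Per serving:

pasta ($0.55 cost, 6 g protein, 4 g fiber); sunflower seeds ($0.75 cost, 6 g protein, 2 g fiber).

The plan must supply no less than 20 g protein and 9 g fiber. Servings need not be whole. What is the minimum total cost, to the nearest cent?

$1.83

A basic optimal solution has at most two foods positive. Try each food alone and each pair with both targets met exactly.
pasta only: max(20/6, 9/4) = 3.333 servings → $1.83.
sunflower seeds only: max(20/6, 9/2) = 4.5 servings → $3.38.
pasta + sunflower seeds with both tight: 1.167 servings and 2.167 servings → $2.27.
The minimum over all feasible corners is $1.83.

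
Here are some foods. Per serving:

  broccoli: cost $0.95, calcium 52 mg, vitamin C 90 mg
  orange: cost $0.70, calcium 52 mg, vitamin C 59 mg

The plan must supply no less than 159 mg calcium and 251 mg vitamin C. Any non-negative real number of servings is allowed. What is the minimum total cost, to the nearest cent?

$2.71

A basic optimal solution has at most two foods positive. Try each food alone and each pair with both targets met exactly.
broccoli only: max(159/52, 251/90) = 3.058 servings → $2.90.
orange only: max(159/52, 251/59) = 4.254 servings → $2.98.
broccoli + orange with both tight: 2.277 servings and 0.7804 servings → $2.71.
So the least-cost plan costs $2.71.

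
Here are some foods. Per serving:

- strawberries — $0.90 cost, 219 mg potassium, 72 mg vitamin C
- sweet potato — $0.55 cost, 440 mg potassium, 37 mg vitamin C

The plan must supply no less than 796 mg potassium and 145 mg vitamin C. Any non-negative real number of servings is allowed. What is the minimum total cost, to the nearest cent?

Two binding constraints pin down two serving amounts, so the optimal mix uses at most two foods. The candidates are each food alone (scaled to the tighter of potassium/vitamin C) and each pair with both constraints tight.
strawberries only: max(796/219, 145/72) = 3.635 servings → $3.27.
sweet potato only: max(796/440, 145/37) = 3.919 servings → $2.16.
strawberries + sweet potato with both tight: 1.457 servings and 1.084 servings → $1.91.
Cheapest feasible corner: $1.91.

$1.91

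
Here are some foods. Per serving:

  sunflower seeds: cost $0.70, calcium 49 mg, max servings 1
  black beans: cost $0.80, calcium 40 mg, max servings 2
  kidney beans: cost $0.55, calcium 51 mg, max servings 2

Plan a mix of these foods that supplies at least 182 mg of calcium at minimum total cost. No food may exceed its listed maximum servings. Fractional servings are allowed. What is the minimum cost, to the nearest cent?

Cost per mg of calcium: kidney beans $0.0108, sunflower seeds $0.0143, black beans $0.0200.
Take 2 servings of kidney beans: +102.0 mg calcium for $1.10 (total $1.10, still need 80.0 mg).
Take 1 serving of sunflower seeds: +49.0 mg calcium for $0.70 (total $1.80, still need 31.0 mg).
Take 0.775 servings of black beans: +31.0 mg calcium for $0.62 (total $2.42, still need 0.0 mg).
Greedy by cheapest-per-mg is optimal for a single linear constraint, so the minimum cost is $2.42.

$2.42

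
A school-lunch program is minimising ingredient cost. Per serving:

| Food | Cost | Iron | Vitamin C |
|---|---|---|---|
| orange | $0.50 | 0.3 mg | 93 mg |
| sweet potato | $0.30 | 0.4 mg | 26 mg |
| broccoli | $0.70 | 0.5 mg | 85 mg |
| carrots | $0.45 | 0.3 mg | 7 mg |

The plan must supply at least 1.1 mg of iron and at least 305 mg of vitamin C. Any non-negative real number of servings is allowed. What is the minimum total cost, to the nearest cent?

$1.70

Two binding constraints pin down two serving amounts, so the optimal mix uses at most two foods. The candidates are each food alone (scaled to the tighter of iron/vitamin C) and each pair with both constraints tight.
orange only: max(1.1/0.3, 305/93) = 3.667 servings → $1.83.
sweet potato only: max(1.1/0.4, 305/26) = 11.73 servings → $3.52.
broccoli only: max(1.1/0.5, 305/85) = 3.588 servings → $2.51.
carrots only: max(1.1/0.3, 305/7) = 43.57 servings → $19.61.
orange + sweet potato with both tight: 3.177 servings and 0.3673 servings → $1.70.
orange + broccoli with both tight: 2.81 servings and 0.5143 servings → $1.76.
orange + carrots with both tight: 3.248 servings and 0.4186 servings → $1.81.
sweet potato + broccoli: the both-tight solution has a negative serving — not a feasible corner.
sweet potato + carrots: the both-tight solution has a negative serving — not a feasible corner.
broccoli + carrots with both targets exact would need a negative amount; discard.
So the least-cost plan costs $1.70.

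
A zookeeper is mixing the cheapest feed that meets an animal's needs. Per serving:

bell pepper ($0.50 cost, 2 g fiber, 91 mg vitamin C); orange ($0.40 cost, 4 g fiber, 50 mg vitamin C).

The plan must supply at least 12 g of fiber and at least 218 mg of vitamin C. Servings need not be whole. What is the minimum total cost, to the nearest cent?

$1.51

At the optimum either one food covers both requirements or two foods hit both targets exactly; no other combination can be cheaper.
bell pepper only: max(12/2, 218/91) = 6 servings → $3.00.
orange only: max(12/4, 218/50) = 4.36 servings → $1.74.
bell pepper + orange with both tight: 1.03 servings and 2.485 servings → $1.51.
So the least-cost plan costs $1.51.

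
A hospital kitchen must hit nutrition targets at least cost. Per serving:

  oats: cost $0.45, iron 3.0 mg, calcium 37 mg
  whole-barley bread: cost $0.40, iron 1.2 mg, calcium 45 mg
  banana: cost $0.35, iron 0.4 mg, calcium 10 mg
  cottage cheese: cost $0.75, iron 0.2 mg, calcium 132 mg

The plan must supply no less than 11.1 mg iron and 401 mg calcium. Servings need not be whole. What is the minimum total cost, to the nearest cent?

$3.13

The cheapest plan sits at a corner of the feasible region — with two constraints it uses at most two foods.
oats only: max(11.1/3.0, 401/37) = 10.84 servings → $4.88.
whole-barley bread only: max(11.1/1.2, 401/45) = 9.25 servings → $3.70.
banana only: max(11.1/0.4, 401/10) = 40.1 servings → $14.04.
cottage cheese only: max(11.1/0.2, 401/132) = 55.5 servings → $41.62.
oats + whole-barley bread with both tight: 0.202 servings and 8.745 servings → $3.59.
oats + banana with both targets exact would need a negative amount; discard.
oats + cottage cheese with both tight: 3.564 servings and 2.039 servings → $3.13.
whole-barley bread + banana with both tight: 8.233 servings and 3.05 servings → $4.36.
whole-barley bread + cottage cheese: the both-tight solution has a negative serving — not a feasible corner.
banana + cottage cheese with both tight: 27.26 servings and 0.9724 servings → $10.27.
So the least-cost plan costs $3.13.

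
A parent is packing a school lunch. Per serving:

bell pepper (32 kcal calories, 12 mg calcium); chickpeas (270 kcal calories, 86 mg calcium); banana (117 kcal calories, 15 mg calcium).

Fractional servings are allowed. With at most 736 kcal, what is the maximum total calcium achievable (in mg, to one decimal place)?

276.0 mg

Calcium per kcal: bell pepper 0.375, chickpeas 0.3185, banana 0.1282.
With no serving limits, spend the whole calories allowance on bell pepper: 736 kcal / 32 kcal × 12 mg = 276.0 mg.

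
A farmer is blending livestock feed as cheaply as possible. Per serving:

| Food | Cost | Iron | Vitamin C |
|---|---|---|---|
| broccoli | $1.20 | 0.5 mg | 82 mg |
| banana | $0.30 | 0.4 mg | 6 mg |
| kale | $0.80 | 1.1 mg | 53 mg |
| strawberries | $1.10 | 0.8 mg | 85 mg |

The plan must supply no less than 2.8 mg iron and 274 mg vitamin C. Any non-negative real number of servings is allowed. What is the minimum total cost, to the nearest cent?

An LP optimum is at a vertex; with two nutrient constraints at most two foods are used. Check each candidate.
broccoli only: max(2.8/0.5, 274/82) = 5.6 servings → $6.72.
banana only: max(2.8/0.4, 274/6) = 45.67 servings → $13.70.
kale only: max(2.8/1.1, 274/53) = 5.17 servings → $4.14.
strawberries only: max(2.8/0.8, 274/85) = 3.5 servings → $3.85.
broccoli + banana with both tight: 3.114 servings and 3.107 servings → $4.67.
broccoli + kale with both tight: 2.402 servings and 1.454 servings → $4.05.
broccoli + strawberries with both targets exact would need a negative amount; discard.
banana + kale: intersection lies outside the first quadrant.
banana + strawberries with both tight: 0.6438 servings and 3.178 servings → $3.69.
kale + strawberries with both tight: 0.3679 servings and 2.994 servings → $3.59.
Cheapest feasible corner: $3.59.

$3.59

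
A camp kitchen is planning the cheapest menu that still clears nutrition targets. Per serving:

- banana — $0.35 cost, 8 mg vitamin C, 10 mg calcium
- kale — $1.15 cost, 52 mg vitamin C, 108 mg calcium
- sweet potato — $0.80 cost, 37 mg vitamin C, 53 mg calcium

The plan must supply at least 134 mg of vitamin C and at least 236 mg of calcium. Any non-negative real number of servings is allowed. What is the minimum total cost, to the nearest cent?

Check every corner: each single food scaled to meet both minima, and each pair solved so both constraints bind.
banana only: max(134/8, 236/10) = 23.6 servings → $8.26.
kale only: max(134/52, 236/108) = 2.577 servings → $2.96.
sweet potato only: max(134/37, 236/53) = 4.453 servings → $3.56.
banana + kale with both tight: 6.395 servings and 1.593 servings → $4.07.
banana + sweet potato: the both-tight solution has a negative serving — not a feasible corner.
kale + sweet potato with both tight: 1.315 servings and 1.774 servings → $2.93.
The minimum over all feasible corners is $2.93.

$2.93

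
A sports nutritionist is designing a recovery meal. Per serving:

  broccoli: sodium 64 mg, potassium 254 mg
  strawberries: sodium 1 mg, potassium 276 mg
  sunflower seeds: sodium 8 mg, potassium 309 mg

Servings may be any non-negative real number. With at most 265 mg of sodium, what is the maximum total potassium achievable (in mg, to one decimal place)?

73140.0 mg

Potassium per mg sodium: strawberries 276, sunflower seeds 38.62, broccoli 3.969.
With no serving limits, spend the whole sodium allowance on strawberries: 265 mg / 1 mg × 276 mg = 73140.0 mg.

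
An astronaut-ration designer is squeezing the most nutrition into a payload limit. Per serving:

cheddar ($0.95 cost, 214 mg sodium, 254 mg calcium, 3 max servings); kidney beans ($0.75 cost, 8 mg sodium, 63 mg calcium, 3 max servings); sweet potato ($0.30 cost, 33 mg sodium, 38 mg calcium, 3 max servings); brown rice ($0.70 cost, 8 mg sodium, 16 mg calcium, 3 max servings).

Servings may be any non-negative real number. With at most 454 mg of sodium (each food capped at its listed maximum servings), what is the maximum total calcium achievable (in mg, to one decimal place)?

Calcium per mg sodium: kidney beans 7.875, brown rice 2, cheddar 1.187, sweet potato 1.152.
Take 3 servings of kidney beans: uses 24 mg sodium, +189.0 mg calcium (running total 189.0 mg).
Take 3 servings of brown rice: uses 24 mg sodium, +48.0 mg calcium (running total 237.0 mg).
Take 1.897 servings of cheddar: uses 406 mg sodium, +481.9 mg calcium (running total 718.9 mg).
Filling greedily by calcium-per-mg sodium is optimal for one linear limit, giving 718.9 mg.

718.9 mg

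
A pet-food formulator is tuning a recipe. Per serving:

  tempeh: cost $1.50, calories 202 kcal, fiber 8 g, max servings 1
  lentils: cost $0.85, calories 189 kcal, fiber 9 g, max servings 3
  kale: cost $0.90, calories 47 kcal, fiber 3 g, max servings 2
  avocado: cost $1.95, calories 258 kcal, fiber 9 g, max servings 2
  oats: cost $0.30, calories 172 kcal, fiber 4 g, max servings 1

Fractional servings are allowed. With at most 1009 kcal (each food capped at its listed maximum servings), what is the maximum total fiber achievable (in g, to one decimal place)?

Fiber per kcal: kale 0.06383, lentils 0.04762, tempeh 0.0396, avocado 0.03488, oats 0.02326.
Take 2 servings of kale: uses 94 kcal, +6.0 g fiber (running total 6.0 g).
Take 3 servings of lentils: uses 567 kcal, +27.0 g fiber (running total 33.0 g).
Take 1 serving of tempeh: uses 202 kcal, +8.0 g fiber (running total 41.0 g).
Take 0.5659 servings of avocado: uses 146 kcal, +5.1 g fiber (running total 46.1 g).
Greedy by best ratio exhausts the calories allowance optimally: 46.1 g.

46.1 g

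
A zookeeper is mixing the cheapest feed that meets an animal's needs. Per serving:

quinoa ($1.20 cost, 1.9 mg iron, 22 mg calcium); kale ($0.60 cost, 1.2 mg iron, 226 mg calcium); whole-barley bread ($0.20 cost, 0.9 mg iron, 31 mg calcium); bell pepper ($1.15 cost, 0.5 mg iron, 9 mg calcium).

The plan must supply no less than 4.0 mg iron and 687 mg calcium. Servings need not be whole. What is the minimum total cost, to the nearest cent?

$1.88

The cheapest plan sits at a corner of the feasible region — with two constraints it uses at most two foods.
quinoa only: max(4.0/1.9, 687/22) = 31.23 servings → $37.47.
kale only: max(4.0/1.2, 687/226) = 3.333 servings → $2.00.
whole-barley bread only: max(4.0/0.9, 687/31) = 22.16 servings → $4.43.
bell pepper only: max(4.0/0.5, 687/9) = 76.33 servings → $87.78.
quinoa + kale with both tight: 0.1975 servings and 3.021 servings → $2.05.
quinoa + whole-barley bread: intersection lies outside the first quadrant.
quinoa + bell pepper with both targets exact would need a negative amount; discard.
kale + whole-barley bread with both tight: 2.974 servings and 0.4789 servings → $1.88.
kale + bell pepper with both tight: 3.009 servings and 0.7789 servings → $2.70.
whole-barley bread + bell pepper with both targets exact would need a negative amount; discard.
So the least-cost plan costs $1.88.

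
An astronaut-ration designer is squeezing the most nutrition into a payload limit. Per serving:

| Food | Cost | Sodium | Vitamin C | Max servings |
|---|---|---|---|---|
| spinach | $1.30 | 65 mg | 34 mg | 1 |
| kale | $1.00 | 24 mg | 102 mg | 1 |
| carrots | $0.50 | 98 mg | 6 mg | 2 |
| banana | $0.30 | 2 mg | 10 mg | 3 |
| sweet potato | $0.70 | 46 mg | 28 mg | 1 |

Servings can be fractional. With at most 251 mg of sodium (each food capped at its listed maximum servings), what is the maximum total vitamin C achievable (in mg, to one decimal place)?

200.7 mg

Vitamin C per mg sodium: banana 5, kale 4.25, sweet potato 0.6087, spinach 0.5231, carrots 0.06122.
Take 3 servings of banana: uses 6 mg sodium, +30.0 mg vitamin C (running total 30.0 mg).
Take 1 serving of kale: uses 24 mg sodium, +102.0 mg vitamin C (running total 132.0 mg).
Take 1 serving of sweet potato: uses 46 mg sodium, +28.0 mg vitamin C (running total 160.0 mg).
Take 1 serving of spinach: uses 65 mg sodium, +34.0 mg vitamin C (running total 194.0 mg).
Take 1.122 servings of carrots: uses 110 mg sodium, +6.7 mg vitamin C (running total 200.7 mg).
Filling greedily by vitamin C-per-mg sodium is optimal for one linear limit, giving 200.7 mg.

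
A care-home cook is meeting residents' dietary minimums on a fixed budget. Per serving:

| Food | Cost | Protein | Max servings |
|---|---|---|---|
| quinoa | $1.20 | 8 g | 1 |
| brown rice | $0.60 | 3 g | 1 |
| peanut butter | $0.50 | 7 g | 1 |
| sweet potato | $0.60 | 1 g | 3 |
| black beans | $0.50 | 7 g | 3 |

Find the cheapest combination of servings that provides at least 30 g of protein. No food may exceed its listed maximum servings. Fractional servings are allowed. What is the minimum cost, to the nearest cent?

Cost per g of protein: peanut butter $0.0714, black beans $0.0714, quinoa $0.1500, brown rice $0.2000, sweet potato $0.6000.
Take 1 serving of peanut butter: +7.0 g protein for $0.50 (total $0.50, still need 23.0 g).
Take 3 servings of black beans: +21.0 g protein for $1.50 (total $2.00, still need 2.0 g).
Take 0.25 servings of quinoa: +2.0 g protein for $0.30 (total $2.30, still need 0.0 g).
Filling from the cheapest source first is optimal under one linear minimum: $2.30.

$2.30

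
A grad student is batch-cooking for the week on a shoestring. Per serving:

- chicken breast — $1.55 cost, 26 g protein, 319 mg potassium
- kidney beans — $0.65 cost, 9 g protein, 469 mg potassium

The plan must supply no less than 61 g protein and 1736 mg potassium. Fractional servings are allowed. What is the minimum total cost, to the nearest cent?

$3.95

An LP optimum is at a vertex; with two nutrient constraints at most two foods are used. Check each candidate.
chicken breast only: max(61/26, 1736/319) = 5.442 servings → $8.44.
kidney beans only: max(61/9, 1736/469) = 6.778 servings → $4.41.
chicken breast + kidney beans with both tight: 1.393 servings and 2.754 servings → $3.95.
So the least-cost plan costs $3.95.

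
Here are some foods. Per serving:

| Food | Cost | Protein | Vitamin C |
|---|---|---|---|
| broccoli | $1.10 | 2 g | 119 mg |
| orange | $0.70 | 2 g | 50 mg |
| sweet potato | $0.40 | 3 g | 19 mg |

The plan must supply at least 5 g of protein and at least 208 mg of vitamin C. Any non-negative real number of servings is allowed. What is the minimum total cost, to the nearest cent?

$2.05

Compare the cost at each extreme point of the feasible region.
broccoli only: max(5/2, 208/119) = 2.5 servings → $2.75.
orange only: max(5/2, 208/50) = 4.16 servings → $2.91.
sweet potato only: max(5/3, 208/19) = 10.95 servings → $4.38.
broccoli + orange with both tight: 1.203 servings and 1.297 servings → $2.23.
broccoli + sweet potato with both tight: 1.658 servings and 0.5611 servings → $2.05.
orange + sweet potato: intersection lies outside the first quadrant.
The minimum over all feasible corners is $2.05.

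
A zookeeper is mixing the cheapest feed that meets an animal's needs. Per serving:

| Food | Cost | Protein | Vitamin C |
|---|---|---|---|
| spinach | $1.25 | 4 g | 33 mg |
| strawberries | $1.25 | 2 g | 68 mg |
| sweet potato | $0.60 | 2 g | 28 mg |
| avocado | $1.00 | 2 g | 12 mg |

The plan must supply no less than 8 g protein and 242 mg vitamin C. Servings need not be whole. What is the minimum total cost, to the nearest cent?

spinach only: max(8/4, 242/33) = 7.333 servings → $9.17.
strawberries only: max(8/2, 242/68) = 4 servings → $5.00.
sweet potato only: max(8/2, 242/28) = 8.643 servings → $5.19.
avocado only: max(8/2, 242/12) = 20.17 servings → $20.17.
spinach + strawberries with both tight: 0.2913 servings and 3.417 servings → $4.64.
spinach + sweet potato with both targets exact would need a negative amount; discard.
spinach + avocado: the both-tight solution has a negative serving — not a feasible corner.
strawberries + sweet potato with both tight: 3.25 servings and 0.75 servings → $4.51.
strawberries + avocado with both tight: 3.464 servings and 0.5357 servings → $4.87.
sweet potato + avocado with both targets exact would need a negative amount; discard.
So the least-cost plan costs $4.51.

$4.51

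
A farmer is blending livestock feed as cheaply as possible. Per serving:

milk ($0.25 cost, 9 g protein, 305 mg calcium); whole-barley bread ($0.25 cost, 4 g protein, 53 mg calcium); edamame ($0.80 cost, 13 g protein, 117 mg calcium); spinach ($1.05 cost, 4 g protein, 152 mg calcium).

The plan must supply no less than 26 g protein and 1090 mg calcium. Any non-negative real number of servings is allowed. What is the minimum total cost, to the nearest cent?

A basic optimal solution has at most two foods positive. Try each food alone and each pair with both targets met exactly.
milk only: max(26/9, 1090/305) = 3.574 servings → $0.89.
whole-barley bread only: max(26/4, 1090/53) = 20.57 servings → $5.14.
edamame only: max(26/13, 1090/117) = 9.316 servings → $7.45.
spinach only: max(26/4, 1090/152) = 7.171 servings → $7.53.
milk + whole-barley bread: intersection lies outside the first quadrant.
milk + edamame with both targets exact would need a negative amount; discard.
milk + spinach: intersection lies outside the first quadrant.
whole-barley bread + edamame with both targets exact would need a negative amount; discard.
whole-barley bread + spinach: the both-tight solution has a negative serving — not a feasible corner.
edamame + spinach: intersection lies outside the first quadrant.
So the least-cost plan costs $0.89.

$0.89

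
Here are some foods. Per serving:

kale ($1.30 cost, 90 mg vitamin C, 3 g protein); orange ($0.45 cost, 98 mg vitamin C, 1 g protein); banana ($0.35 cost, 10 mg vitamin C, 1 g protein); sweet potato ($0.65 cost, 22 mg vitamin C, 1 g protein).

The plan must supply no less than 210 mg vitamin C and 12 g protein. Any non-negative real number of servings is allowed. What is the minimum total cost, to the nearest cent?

$4.30

For a min-cost LP with two ≥-constraints, a basic feasible solution has at most two positive variables.
kale only: max(210/90, 12/3) = 4 servings → $5.20.
orange only: max(210/98, 12/1) = 12 servings → $5.40.
banana only: max(210/10, 12/1) = 21 servings → $7.35.
sweet potato only: max(210/22, 12/1) = 12 servings → $7.80.
kale + orange with both targets exact would need a negative amount; discard.
kale + banana with both tight: 1.5 servings and 7.5 servings → $4.58.
kale + sweet potato with both targets exact would need a negative amount; discard.
orange + banana with both tight: 1.023 servings and 10.98 servings → $4.30.
orange + sweet potato: the both-tight solution has a negative serving — not a feasible corner.
banana + sweet potato with both tight: 4.5 servings and 7.5 servings → $6.45.
So the least-cost plan costs $4.30.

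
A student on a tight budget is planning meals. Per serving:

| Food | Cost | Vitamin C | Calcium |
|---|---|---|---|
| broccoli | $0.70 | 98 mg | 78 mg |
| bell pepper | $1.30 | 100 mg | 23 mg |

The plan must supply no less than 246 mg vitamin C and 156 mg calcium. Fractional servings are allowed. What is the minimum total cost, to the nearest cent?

An LP optimum is at a vertex; with two nutrient constraints at most two foods are used. Check each candidate.
broccoli only: max(246/98, 156/78) = 2.51 servings → $1.76.
bell pepper only: max(246/100, 156/23) = 6.783 servings → $8.82.
broccoli + bell pepper with both tight: 1.793 servings and 0.7032 servings → $2.17.
The minimum over all feasible corners is $1.76.

$1.76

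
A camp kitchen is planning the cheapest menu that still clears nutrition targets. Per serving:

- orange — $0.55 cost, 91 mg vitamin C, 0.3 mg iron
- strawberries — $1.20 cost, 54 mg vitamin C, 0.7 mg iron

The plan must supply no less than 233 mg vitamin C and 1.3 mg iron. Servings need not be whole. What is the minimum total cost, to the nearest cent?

This is a tiny linear program; its minimum lies at a vertex of the feasible set. List the vertices and price them.
orange only: max(233/91, 1.3/0.3) = 4.333 servings → $2.38.
strawberries only: max(233/54, 1.3/0.7) = 4.315 servings → $5.18.
orange + strawberries with both tight: 1.956 servings and 1.019 servings → $2.30.
Cheapest feasible corner: $2.30.

$2.30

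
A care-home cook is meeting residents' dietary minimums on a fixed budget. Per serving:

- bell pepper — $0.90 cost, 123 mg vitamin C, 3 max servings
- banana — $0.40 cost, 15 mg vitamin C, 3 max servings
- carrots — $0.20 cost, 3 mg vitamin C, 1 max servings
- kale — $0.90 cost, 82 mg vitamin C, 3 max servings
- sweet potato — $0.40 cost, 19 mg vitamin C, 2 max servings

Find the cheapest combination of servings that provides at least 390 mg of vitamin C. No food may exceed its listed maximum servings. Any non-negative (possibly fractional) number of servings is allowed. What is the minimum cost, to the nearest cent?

$2.93

Cost per mg of vitamin C: bell pepper $0.0073, kale $0.0110, sweet potato $0.0211, banana $0.0267, carrots $0.0667.
Take 3 servings of bell pepper: +369.0 mg vitamin C for $2.70 (total $2.70, still need 21.0 mg).
Take 0.2561 servings of kale: +21.0 mg vitamin C for $0.23 (total $2.93, still need 0.0 mg).
Filling from the cheapest source first is optimal under one linear minimum: $2.93.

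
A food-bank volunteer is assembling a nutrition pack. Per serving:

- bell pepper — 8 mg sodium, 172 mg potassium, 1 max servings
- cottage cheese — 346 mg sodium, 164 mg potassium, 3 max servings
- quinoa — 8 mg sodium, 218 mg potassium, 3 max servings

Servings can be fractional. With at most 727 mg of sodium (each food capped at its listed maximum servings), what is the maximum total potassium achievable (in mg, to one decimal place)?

1155.4 mg

Potassium per mg sodium: quinoa 27.25, bell pepper 21.5, cottage cheese 0.474.
Take 3 servings of quinoa: uses 24 mg sodium, +654.0 mg potassium (running total 654.0 mg).
Take 1 serving of bell pepper: uses 8 mg sodium, +172.0 mg potassium (running total 826.0 mg).
Take 2.009 servings of cottage cheese: uses 695 mg sodium, +329.4 mg potassium (running total 1155.4 mg).
Greedy by best ratio exhausts the sodium allowance optimally: 1155.4 mg.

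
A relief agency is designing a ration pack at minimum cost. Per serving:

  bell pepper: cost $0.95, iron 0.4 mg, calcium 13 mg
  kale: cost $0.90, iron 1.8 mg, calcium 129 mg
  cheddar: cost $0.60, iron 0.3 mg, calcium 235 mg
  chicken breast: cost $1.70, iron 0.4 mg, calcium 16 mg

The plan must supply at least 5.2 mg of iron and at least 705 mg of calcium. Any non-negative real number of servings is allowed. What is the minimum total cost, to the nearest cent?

Compare the cost at each extreme point of the feasible region.
bell pepper only: max(5.2/0.4, 705/13) = 54.23 servings → $51.52.
kale only: max(5.2/1.8, 705/129) = 5.465 servings → $4.92.
cheddar only: max(5.2/0.3, 705/235) = 17.33 servings → $10.40.
chicken breast only: max(5.2/0.4, 705/16) = 44.06 servings → $74.91.
bell pepper + kale: the both-tight solution has a negative serving — not a feasible corner.
bell pepper + cheddar with both tight: 11.22 servings and 2.38 servings → $12.08.
bell pepper + chicken breast: intersection lies outside the first quadrant.
kale + cheddar with both tight: 2.629 servings and 1.557 servings → $3.30.
kale + chicken breast: the both-tight solution has a negative serving — not a feasible corner.
cheddar + chicken breast with both tight: 2.229 servings and 11.33 servings → $20.60.
Cheapest feasible corner: $3.30.

$3.30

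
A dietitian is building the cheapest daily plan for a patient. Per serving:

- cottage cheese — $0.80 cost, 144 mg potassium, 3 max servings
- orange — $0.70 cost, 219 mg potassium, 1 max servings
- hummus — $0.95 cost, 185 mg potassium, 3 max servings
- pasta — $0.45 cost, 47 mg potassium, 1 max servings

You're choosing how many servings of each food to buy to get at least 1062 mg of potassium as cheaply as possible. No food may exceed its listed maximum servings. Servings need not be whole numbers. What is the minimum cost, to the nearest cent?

Cost per mg of potassium: orange $0.0032, hummus $0.0051, cottage cheese $0.0056, pasta $0.0096.
Take 1 serving of orange: +219.0 mg potassium for $0.70 (total $0.70, still need 843.0 mg).
Take 3 servings of hummus: +555.0 mg potassium for $2.85 (total $3.55, still need 288.0 mg).
Take 2 servings of cottage cheese: +288.0 mg potassium for $1.60 (total $5.15, still need 0.0 mg).
Filling from the cheapest source first is optimal under one linear minimum: $5.15.

$5.15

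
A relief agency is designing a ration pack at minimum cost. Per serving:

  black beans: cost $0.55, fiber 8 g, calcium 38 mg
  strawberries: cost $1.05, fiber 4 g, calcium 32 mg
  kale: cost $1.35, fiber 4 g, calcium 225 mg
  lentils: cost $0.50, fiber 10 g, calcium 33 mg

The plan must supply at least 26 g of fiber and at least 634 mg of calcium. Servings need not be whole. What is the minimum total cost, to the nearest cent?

Minimising a linear cost over {fiber ≥ 26, calcium ≥ 634, servings ≥ 0} — the optimum is at a vertex, using one or two foods.
black beans only: max(26/8, 634/38) = 16.68 servings → $9.18.
strawberries only: max(26/4, 634/32) = 19.81 servings → $20.80.
kale only: max(26/4, 634/225) = 6.5 servings → $8.78.
lentils only: max(26/10, 634/33) = 19.21 servings → $9.61.
black beans + strawberries with both targets exact would need a negative amount; discard.
black beans + kale with both tight: 2.011 servings and 2.478 servings → $4.45.
black beans + lentils: intersection lies outside the first quadrant.
strawberries + kale with both tight: 4.293 servings and 2.207 servings → $7.49.
strawberries + lentils: intersection lies outside the first quadrant.
kale + lentils with both tight: 2.588 servings and 1.565 servings → $4.28.
The minimum over all feasible corners is $4.28.

$4.28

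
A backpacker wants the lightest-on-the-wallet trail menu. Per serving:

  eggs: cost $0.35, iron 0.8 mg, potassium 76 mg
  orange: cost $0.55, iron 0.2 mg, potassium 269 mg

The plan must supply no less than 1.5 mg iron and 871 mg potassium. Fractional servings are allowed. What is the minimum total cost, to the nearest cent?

The cheapest plan sits at a corner of the feasible region — with two constraints it uses at most two foods.
eggs only: max(1.5/0.8, 871/76) = 11.46 servings → $4.01.
orange only: max(1.5/0.2, 871/269) = 7.5 servings → $4.12.
eggs + orange with both tight: 1.147 servings and 2.914 servings → $2.00.
So the least-cost plan costs $2.00.

$2.00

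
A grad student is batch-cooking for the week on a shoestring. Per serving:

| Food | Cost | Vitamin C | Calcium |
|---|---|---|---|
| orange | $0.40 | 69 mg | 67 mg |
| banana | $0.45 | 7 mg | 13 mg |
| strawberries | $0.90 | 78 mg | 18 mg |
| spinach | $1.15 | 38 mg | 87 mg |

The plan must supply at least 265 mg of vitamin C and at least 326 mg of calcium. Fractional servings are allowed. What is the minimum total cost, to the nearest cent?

A basic optimal solution has at most two foods positive. Try each food alone and each pair with both targets met exactly.
orange only: max(265/69, 326/67) = 4.866 servings → $1.95.
banana only: max(265/7, 326/13) = 37.86 servings → $17.04.
strawberries only: max(265/78, 326/18) = 18.11 servings → $16.30.
spinach only: max(265/38, 326/87) = 6.974 servings → $8.02.
orange + banana with both tight: 2.717 servings and 11.07 servings → $6.07.
orange + strawberries with both targets exact would need a negative amount; discard.
orange + spinach with both tight: 3.086 servings and 1.371 servings → $2.81.
banana + strawberries with both tight: 23.26 servings and 1.31 servings → $11.65.
banana + spinach: the both-tight solution has a negative serving — not a feasible corner.
strawberries + spinach with both tight: 1.748 servings and 3.385 servings → $5.47.
The minimum over all feasible corners is $1.95.

$1.95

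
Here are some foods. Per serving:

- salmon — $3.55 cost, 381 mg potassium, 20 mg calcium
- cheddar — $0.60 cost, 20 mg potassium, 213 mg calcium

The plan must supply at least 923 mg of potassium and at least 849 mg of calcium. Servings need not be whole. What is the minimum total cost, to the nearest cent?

$10.16

Check every corner: each single food scaled to meet both minima, and each pair solved so both constraints bind.
salmon only: max(923/381, 849/20) = 42.45 servings → $150.70.
cheddar only: max(923/20, 849/213) = 46.15 servings → $27.69.
salmon + cheddar with both tight: 2.224 servings and 3.777 servings → $10.16.
So the least-cost plan costs $10.16.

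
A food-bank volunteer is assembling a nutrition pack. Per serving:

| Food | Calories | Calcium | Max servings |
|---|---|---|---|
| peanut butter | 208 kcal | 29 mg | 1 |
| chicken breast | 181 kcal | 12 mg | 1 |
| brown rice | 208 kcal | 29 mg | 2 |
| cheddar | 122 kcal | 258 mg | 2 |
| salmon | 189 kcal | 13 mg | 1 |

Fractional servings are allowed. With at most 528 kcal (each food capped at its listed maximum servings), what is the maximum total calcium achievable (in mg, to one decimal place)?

555.6 mg

Calcium per kcal: cheddar 2.115, peanut butter 0.1394, brown rice 0.1394, salmon 0.06878, chicken breast 0.0663.
Take 2 servings of cheddar: uses 244 kcal, +516.0 mg calcium (running total 516.0 mg).
Take 1 serving of peanut butter: uses 208 kcal, +29.0 mg calcium (running total 545.0 mg).
Take 0.3654 servings of brown rice: uses 76 kcal, +10.6 mg calcium (running total 555.6 mg).
Filling greedily by calcium-per-kcal is optimal for one linear limit, giving 555.6 mg.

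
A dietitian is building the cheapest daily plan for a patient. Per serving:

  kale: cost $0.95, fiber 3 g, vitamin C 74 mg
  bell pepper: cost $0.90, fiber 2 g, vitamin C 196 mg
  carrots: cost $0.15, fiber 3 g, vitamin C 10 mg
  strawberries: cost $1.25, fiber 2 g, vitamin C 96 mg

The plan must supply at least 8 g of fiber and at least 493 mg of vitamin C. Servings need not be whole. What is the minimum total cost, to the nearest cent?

For a min-cost LP with two ≥-constraints, a basic feasible solution has at most two positive variables.
kale only: max(8/3, 493/74) = 6.662 servings → $6.33.
bell pepper only: max(8/2, 493/196) = 4 servings → $3.60.
carrots only: max(8/3, 493/10) = 49.3 servings → $7.39.
strawberries only: max(8/2, 493/96) = 5.135 servings → $6.42.
kale + bell pepper with both tight: 1.323 servings and 2.016 servings → $3.07.
kale + carrots with both targets exact would need a negative amount; discard.
kale + strawberries: the both-tight solution has a negative serving — not a feasible corner.
bell pepper + carrots with both tight: 2.463 servings and 1.025 servings → $2.37.
bell pepper + strawberries with both tight: 1.09 servings and 2.91 servings → $4.62.
carrots + strawberries with both targets exact would need a negative amount; discard.
So the least-cost plan costs $2.37.

$2.37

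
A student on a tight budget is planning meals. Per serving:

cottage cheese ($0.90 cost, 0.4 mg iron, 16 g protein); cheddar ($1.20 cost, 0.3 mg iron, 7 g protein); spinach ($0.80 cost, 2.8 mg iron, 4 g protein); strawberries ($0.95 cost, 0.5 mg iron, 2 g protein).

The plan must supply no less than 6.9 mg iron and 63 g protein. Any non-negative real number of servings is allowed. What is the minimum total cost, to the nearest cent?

Compare the cost at each extreme point of the feasible region.
cottage cheese only: max(6.9/0.4, 63/16) = 17.25 servings → $15.53.
cheddar only: max(6.9/0.3, 63/7) = 23 servings → $27.60.
spinach only: max(6.9/2.8, 63/4) = 15.75 servings → $12.60.
strawberries only: max(6.9/0.5, 63/2) = 31.5 servings → $29.93.
cottage cheese + cheddar with both targets exact would need a negative amount; discard.
cottage cheese + spinach with both tight: 3.444 servings and 1.972 servings → $4.68.
cottage cheese + strawberries with both tight: 2.458 servings and 11.83 servings → $13.45.
cheddar + spinach with both tight: 8.087 servings and 1.598 servings → $10.98.
cheddar + strawberries with both tight: 6.103 servings and 10.14 servings → $16.96.
spinach + strawberries with both targets exact would need a negative amount; discard.
So the least-cost plan costs $4.68.

$4.68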